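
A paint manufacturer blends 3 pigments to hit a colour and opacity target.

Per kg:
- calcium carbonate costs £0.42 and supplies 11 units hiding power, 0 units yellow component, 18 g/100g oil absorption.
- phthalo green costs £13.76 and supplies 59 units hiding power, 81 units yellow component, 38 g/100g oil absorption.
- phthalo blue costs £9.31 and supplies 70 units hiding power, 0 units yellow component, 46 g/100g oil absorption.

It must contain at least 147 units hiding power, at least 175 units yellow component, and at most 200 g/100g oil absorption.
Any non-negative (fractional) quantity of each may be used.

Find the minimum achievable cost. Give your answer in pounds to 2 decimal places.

This is a linear program. Let x1 = kg of calcium carbonate, x2 = kg of phthalo green, x3 = kg of phthalo blue.
min 0.42x1 + 13.76x2 + 9.31x3 with:
  11x1 + 59x2 + 70x3 ≥ 147   (hiding power)
  81x2 ≥ 175   (yellow component)
  18x1 + 38x2 + 46x3 ≤ 200   (oil absorption)
  x1, x2, x3 ≥ 0.
The minimum-cost mix takes nothing from phthalo blue — only calcium carbonate, phthalo green. The hiding power and yellow component requirements are met with equality.
So calcium carbonate = 1.776 kg, phthalo green = 2.16 kg.
Cost = 0.42·1.776 + 13.76·2.16 = 30.4675.

£30.47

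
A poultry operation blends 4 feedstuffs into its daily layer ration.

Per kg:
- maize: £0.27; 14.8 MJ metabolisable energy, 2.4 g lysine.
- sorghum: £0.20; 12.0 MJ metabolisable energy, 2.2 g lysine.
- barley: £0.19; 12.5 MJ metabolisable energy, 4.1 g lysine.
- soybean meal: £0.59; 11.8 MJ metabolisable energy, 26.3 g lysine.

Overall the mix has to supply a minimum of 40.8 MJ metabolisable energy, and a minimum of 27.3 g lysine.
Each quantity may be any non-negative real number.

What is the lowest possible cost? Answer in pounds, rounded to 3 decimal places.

£0.875

Set it up as a linear program. Let x1 = kg of maize, x2 = kg of sorghum, x3 = kg of barley, x4 = kg of soybean meal.
Minimize 0.27x1 + 0.2x2 + 0.19x3 + 0.59x4 with:
  14.8x1 + 12x2 + 12.5x3 + 11.8x4 ≥ 40.8   (metabolisable energy)
  2.4x1 + 2.2x2 + 4.1x3 + 26.3x4 ≥ 27.3   (lysine)
  x1, x2, x3, x4 ≥ 0.
The minimum-cost mix takes nothing from maize, sorghum — only barley, soybean meal. The metabolisable energy and lysine requirements are met with equality.
So barley = 2.678 kg, soybean meal = 0.6205 kg.
Objective = 0.19·2.678 + 0.59·0.6205 = 0.87492.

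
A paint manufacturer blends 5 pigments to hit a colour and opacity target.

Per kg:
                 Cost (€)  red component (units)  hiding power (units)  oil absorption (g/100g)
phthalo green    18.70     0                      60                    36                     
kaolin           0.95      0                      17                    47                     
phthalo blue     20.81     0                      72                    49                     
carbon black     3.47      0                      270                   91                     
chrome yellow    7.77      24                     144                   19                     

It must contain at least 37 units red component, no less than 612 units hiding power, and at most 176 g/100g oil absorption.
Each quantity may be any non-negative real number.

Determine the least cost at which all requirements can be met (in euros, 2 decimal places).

Set it up as a linear program. Let x1 = kg of phthalo green, x2 = kg of kaolin, x3 = kg of phthalo blue, x4 = kg of carbon black, x5 = kg of chrome yellow.
Minimise 18.7x1 + 0.95x2 + 20.81x3 + 3.47x4 + 7.77x5 subject to:
  24x5 ≥ 37   (red component)
  60x1 + 17x2 + 72x3 + 270x4 + 144x5 ≥ 612   (hiding power)
  36x1 + 47x2 + 49x3 + 91x4 + 19x5 ≤ 176   (oil absorption)
  x1, x2, x3, x4, x5 ≥ 0.
The optimal basis is {carbon black, chrome yellow}; phthalo green, kaolin, phthalo blue drop out. The red component and hiding power requirements are met with equality.
That vertex is x4 = 1.444, x5 = 1.542.
Objective = 3.47·1.444 + 7.77·1.542 = 16.9920.

€16.99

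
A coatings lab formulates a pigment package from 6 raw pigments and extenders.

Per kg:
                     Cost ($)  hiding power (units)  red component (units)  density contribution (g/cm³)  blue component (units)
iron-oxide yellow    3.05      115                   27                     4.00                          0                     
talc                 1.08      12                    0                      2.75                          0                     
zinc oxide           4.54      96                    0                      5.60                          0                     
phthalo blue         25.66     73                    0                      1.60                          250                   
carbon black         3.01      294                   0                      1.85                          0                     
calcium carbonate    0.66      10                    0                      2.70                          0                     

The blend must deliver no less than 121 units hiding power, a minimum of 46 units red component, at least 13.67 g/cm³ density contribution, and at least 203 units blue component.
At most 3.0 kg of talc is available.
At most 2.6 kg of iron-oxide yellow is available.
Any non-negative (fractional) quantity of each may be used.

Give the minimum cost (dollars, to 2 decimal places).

Treat it as an LP. Let x1 = kg of iron-oxide yellow, x2 = kg of talc, x3 = kg of zinc oxide, x4 = kg of phthalo blue, x5 = kg of carbon black, x6 = kg of calcium carbonate.
Minimise 3.05x1 + 1.08x2 + 4.54x3 + 25.66x4 + 3.01x5 + 0.66x6 subject to:
  115x1 + 12x2 + 96x3 + 73x4 + 294x5 + 10x6 ≥ 121   (hiding power)
  27x1 ≥ 46   (red component)
  4x1 + 2.75x2 + 5.6x3 + 1.6x4 + 1.85x5 + 2.7x6 ≥ 13.67   (density contribution)
  250x4 ≥ 203   (blue component)
  x2 ≤ 3
  x1 ≤ 2.6
  x1, x2, x3, x4, x5, x6 ≥ 0.
At the optimum only iron-oxide yellow, phthalo blue, calcium carbonate are positive (talc, zinc oxide, carbon black = 0). The red component, density contribution, blue component requirements are met with equality.
Optimal quantities: iron-oxide yellow = 1.704 kg, phthalo blue = 0.812 kg, calcium carbonate = 2.058 kg.
Total cost: 3.05·1.704 + 25.66·0.812 + 0.66·2.058 = 27.3914.

$27.39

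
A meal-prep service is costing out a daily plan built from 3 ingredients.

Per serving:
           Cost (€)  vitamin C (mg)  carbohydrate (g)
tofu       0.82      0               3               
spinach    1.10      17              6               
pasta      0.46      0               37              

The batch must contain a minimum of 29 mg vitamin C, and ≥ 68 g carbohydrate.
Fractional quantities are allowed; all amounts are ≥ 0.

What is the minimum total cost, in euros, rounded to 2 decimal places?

€2.59

Treat it as an LP. Let x1 = servings of tofu, x2 = servings of spinach, x3 = servings of pasta.
min 0.82x1 + 1.1x2 + 0.46x3 subject to:
  17x2 ≥ 29   (vitamin C)
  3x1 + 6x2 + 37x3 ≥ 68   (carbohydrate)
  x1, x2, x3 ≥ 0.
The cheapest feasible vertex uses only spinach, pasta; tofu is not used. The vitamin C and carbohydrate requirements are met with equality.
Optimal quantities: spinach = 1.706 servings, pasta = 1.561 servings.
Total cost: 1.1·1.706 + 0.46·1.561 = 2.5947.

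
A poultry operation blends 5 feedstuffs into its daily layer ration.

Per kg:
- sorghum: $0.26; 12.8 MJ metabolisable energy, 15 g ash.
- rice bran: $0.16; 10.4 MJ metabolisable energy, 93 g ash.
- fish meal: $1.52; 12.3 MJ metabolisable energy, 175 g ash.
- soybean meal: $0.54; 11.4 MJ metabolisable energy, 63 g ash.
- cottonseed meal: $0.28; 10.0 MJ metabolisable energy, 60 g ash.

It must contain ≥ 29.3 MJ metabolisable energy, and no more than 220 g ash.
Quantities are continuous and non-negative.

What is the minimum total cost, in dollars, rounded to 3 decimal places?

This is a linear program. Let x1 = kg of sorghum, x2 = kg of rice bran, x3 = kg of fish meal, x4 = kg of soybean meal, x5 = kg of cottonseed meal.
Minimize 0.26x1 + 0.16x2 + 1.52x3 + 0.54x4 + 0.28x5 with:
  12.8x1 + 10.4x2 + 12.3x3 + 11.4x4 + 10x5 ≥ 29.3   (metabolisable energy)
  15x1 + 93x2 + 175x3 + 63x4 + 60x5 ≤ 220   (ash)
  x1, x2, x3, x4, x5 ≥ 0.
The minimum-cost mix takes nothing from fish meal, soybean meal, cottonseed meal — only sorghum, rice bran. The metabolisable energy and ash requirements are met with equality.
Solving gives x1 = 0.4224, x2 = 2.297.
Total cost: 0.26·0.4224 + 0.16·2.297 = 0.47734.

$0.477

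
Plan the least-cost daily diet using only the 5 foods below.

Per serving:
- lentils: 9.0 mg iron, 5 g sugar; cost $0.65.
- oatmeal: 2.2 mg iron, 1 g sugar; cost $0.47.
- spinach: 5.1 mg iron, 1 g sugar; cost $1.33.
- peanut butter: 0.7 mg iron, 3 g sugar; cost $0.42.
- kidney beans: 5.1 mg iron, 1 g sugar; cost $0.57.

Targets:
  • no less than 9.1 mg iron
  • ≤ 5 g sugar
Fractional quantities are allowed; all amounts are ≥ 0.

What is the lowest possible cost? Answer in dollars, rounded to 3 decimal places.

$0.663

Let x1 = servings of lentils, x2 = servings of oatmeal, x3 = servings of spinach, x4 = servings of peanut butter, x5 = servings of kidney beans.
Minimize 0.65x1 + 0.47x2 + 1.33x3 + 0.42x4 + 0.57x5 s.t.:
  9x1 + 2.2x2 + 5.1x3 + 0.7x4 + 5.1x5 ≥ 9.1   (iron)
  5x1 + 1x2 + 1x3 + 3x4 + 1x5 ≤ 5   (sugar)
  x1, x2, x3, x4, x5 ≥ 0.
The minimum-cost mix takes nothing from oatmeal, spinach, peanut butter — only lentils, kidney beans. Binding constraints: iron and sugar.
Solving gives x1 = 0.9939, x5 = 0.0303.
Objective = 0.65·0.9939 + 0.57·0.0303 = 0.66331.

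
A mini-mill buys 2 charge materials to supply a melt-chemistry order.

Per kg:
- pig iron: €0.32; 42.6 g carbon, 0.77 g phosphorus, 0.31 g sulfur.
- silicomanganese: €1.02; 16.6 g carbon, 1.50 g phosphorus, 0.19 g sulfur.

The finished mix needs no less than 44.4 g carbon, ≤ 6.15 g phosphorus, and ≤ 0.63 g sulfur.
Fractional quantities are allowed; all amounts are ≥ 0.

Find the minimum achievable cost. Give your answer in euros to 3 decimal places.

Treat it as an LP. Let x1 = kg of pig iron, x2 = kg of silicomanganese.
Minimize 0.32x1 + 1.02x2 s.t.:
  42.6x1 + 16.6x2 ≥ 44.4   (carbon)
  0.77x1 + 1.5x2 ≤ 6.15   (phosphorus)
  0.31x1 + 0.19x2 ≤ 0.63   (sulfur)
  x1, x2 ≥ 0.
At the optimum only pig iron is positive (silicomanganese = 0). There the carbon constraint is tight.
That vertex is x1 = 1.0423.
Total cost: 0.32·1.0423 = 0.33354.

€0.334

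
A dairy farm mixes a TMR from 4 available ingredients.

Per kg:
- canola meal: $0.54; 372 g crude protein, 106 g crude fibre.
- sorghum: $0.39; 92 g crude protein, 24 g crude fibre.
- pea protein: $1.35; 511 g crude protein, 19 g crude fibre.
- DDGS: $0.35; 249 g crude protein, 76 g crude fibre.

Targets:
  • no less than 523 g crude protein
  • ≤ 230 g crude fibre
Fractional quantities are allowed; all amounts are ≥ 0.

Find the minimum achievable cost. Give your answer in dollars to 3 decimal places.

This is a linear program. Let x1 = kg of canola meal, x2 = kg of sorghum, x3 = kg of pea protein, x4 = kg of DDGS.
Minimize 0.54x1 + 0.39x2 + 1.35x3 + 0.35x4 subject to:
  372x1 + 92x2 + 511x3 + 249x4 ≥ 523   (crude protein)
  106x1 + 24x2 + 19x3 + 76x4 ≤ 230   (crude fibre)
  x1, x2, x3, x4 ≥ 0.
The cheapest feasible vertex uses only DDGS; canola meal, sorghum, pea protein are not used. The crude protein requirement is met with equality.
Optimal quantities: DDGS = 2.1 kg.
Objective = 0.35·2.1 = 0.73500.

$0.735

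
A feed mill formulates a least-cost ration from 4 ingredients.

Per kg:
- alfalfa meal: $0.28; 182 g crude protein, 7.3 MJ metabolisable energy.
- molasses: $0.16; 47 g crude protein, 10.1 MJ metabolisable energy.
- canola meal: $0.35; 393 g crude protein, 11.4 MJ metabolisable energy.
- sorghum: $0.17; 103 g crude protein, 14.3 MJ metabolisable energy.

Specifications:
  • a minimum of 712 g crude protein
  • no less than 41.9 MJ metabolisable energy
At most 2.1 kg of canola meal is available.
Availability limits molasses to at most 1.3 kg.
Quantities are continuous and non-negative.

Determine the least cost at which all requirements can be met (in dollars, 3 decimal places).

$0.781

Let x1 = kg of alfalfa meal, x2 = kg of molasses, x3 = kg of canola meal, x4 = kg of sorghum.
min 0.28x1 + 0.16x2 + 0.35x3 + 0.17x4 subject to:
  182x1 + 47x2 + 393x3 + 103x4 ≥ 712   (crude protein)
  7.3x1 + 10.1x2 + 11.4x3 + 14.3x4 ≥ 41.9   (metabolisable energy)
  x3 ≤ 2.1
  x2 ≤ 1.3
  x1, x2, x3, x4 ≥ 0.
The optimal basis is {canola meal, sorghum}; alfalfa meal, molasses drop out. Binding constraints: crude protein and metabolisable energy.
Solving gives x3 = 1.319, x4 = 1.878.
Hence cost = 0.35·1.319 + 0.17·1.878 = $0.78091.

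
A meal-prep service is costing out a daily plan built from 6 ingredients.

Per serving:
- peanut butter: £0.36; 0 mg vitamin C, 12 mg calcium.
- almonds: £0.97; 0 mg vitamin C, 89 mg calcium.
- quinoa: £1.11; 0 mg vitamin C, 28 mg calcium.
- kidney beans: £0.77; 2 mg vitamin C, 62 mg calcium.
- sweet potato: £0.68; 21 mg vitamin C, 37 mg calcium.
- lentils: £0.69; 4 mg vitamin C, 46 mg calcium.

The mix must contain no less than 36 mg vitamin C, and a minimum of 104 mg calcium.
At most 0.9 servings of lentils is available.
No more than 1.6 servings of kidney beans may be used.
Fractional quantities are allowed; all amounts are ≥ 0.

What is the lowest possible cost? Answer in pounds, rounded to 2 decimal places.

Let x1 = servings of peanut butter, x2 = servings of almonds, x3 = servings of quinoa, x4 = servings of kidney beans, x5 = servings of sweet potato, x6 = servings of lentils.
Minimize 0.36x1 + 0.97x2 + 1.11x3 + 0.77x4 + 0.68x5 + 0.69x6 s.t.:
  2x4 + 21x5 + 4x6 ≥ 36   (vitamin C)
  12x1 + 89x2 + 28x3 + 62x4 + 37x5 + 46x6 ≥ 104   (calcium)
  x6 ≤ 0.9
  x4 ≤ 1.6
  x1, x2, x3, x4, x5, x6 ≥ 0.
The cheapest feasible vertex uses only almonds, sweet potato; peanut butter, quinoa, kidney beans, lentils are not used. There the vitamin C and calcium constraints are tight.
Optimal quantities: almonds = 0.4559 servings, sweet potato = 1.714 servings.
Cost = 0.97·0.4559 + 0.68·1.714 = 1.6077.

£1.61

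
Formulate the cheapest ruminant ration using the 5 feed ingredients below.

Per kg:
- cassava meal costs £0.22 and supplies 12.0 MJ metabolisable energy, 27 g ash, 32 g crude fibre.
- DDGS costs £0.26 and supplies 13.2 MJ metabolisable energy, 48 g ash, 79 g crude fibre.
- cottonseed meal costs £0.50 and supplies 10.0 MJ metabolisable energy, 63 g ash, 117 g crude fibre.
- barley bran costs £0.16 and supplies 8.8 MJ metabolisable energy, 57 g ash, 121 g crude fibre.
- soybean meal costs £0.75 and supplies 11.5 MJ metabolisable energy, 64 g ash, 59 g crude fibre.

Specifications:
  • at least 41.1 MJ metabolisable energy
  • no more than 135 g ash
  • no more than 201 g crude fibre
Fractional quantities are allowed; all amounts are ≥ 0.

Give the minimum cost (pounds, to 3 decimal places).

£0.752

Treat it as an LP. Let x1 = kg of cassava meal, x2 = kg of DDGS, x3 = kg of cottonseed meal, x4 = kg of barley bran, x5 = kg of soybean meal.
min 0.22x1 + 0.26x2 + 0.5x3 + 0.16x4 + 0.75x5 with:
  12x1 + 13.2x2 + 10x3 + 8.8x4 + 11.5x5 ≥ 41.1   (metabolisable energy)
  27x1 + 48x2 + 63x3 + 57x4 + 64x5 ≤ 135   (ash)
  32x1 + 79x2 + 117x3 + 121x4 + 59x5 ≤ 201   (crude fibre)
  x1, x2, x3, x4, x5 ≥ 0.
The cheapest feasible vertex uses only cassava meal, barley bran; DDGS, cottonseed meal, soybean meal are not used. The metabolisable energy and crude fibre requirements are met with equality.
Optimal quantities: cassava meal = 2.738 kg, barley bran = 0.9371 kg.
Hence cost = 0.22·2.738 + 0.16·0.9371 = £0.75230.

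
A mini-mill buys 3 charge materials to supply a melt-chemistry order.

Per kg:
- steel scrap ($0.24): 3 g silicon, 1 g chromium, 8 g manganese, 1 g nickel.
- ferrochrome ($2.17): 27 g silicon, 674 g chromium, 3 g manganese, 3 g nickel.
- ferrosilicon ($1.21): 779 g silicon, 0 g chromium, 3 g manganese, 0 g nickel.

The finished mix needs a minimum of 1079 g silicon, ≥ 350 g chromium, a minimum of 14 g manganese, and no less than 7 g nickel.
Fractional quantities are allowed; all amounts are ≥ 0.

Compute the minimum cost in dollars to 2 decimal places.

$4.05

Set it up as a linear program. Let x1 = kg of steel scrap, x2 = kg of ferrochrome, x3 = kg of ferrosilicon.
Minimize 0.24x1 + 2.17x2 + 1.21x3 s.t.:
  3x1 + 27x2 + 779x3 ≥ 1079   (silicon)
  1x1 + 674x2 ≥ 350   (chromium)
  8x1 + 3x2 + 3x3 ≥ 14   (manganese)
  1x1 + 3x2 ≥ 7   (nickel)
  x1, x2, x3 ≥ 0.
All 3 inputs are positive at the optimum. The silicon, chromium, nickel requirements are met with equality.
Solving gives x1 = 5.466, x2 = 0.5112, x3 = 1.346.
Cost = 0.24·5.466 + 2.17·0.5112 + 1.21·1.346 = 4.0498.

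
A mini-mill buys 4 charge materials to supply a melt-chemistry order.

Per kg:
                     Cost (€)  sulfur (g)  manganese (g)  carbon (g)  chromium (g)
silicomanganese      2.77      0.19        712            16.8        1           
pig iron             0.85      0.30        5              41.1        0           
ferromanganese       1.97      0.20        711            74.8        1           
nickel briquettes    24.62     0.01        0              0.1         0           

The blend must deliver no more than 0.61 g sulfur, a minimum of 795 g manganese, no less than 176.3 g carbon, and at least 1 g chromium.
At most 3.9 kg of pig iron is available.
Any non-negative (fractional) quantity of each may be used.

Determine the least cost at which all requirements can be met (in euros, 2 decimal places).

€4.47

Let x1 = kg of silicomanganese, x2 = kg of pig iron, x3 = kg of ferromanganese, x4 = kg of nickel briquettes.
min 2.77x1 + 0.85x2 + 1.97x3 + 24.62x4 s.t.:
  0.19x1 + 0.3x2 + 0.2x3 + 0.01x4 ≤ 0.61   (sulfur)
  712x1 + 5x2 + 711x3 ≥ 795   (manganese)
  16.8x1 + 41.1x2 + 74.8x3 + 0.1x4 ≥ 176.3   (carbon)
  1x1 + 1x3 ≥ 1   (chromium)
  x2 ≤ 3.9
  x1, x2, x3, x4 ≥ 0.
The cheapest feasible vertex uses only pig iron, ferromanganese; silicomanganese, nickel briquettes are not used. Binding constraints: sulfur and carbon.
So pig iron = 0.7291 kg, ferromanganese = 1.956 kg.
Cost = 0.85·0.7291 + 1.97·1.956 = 4.4731.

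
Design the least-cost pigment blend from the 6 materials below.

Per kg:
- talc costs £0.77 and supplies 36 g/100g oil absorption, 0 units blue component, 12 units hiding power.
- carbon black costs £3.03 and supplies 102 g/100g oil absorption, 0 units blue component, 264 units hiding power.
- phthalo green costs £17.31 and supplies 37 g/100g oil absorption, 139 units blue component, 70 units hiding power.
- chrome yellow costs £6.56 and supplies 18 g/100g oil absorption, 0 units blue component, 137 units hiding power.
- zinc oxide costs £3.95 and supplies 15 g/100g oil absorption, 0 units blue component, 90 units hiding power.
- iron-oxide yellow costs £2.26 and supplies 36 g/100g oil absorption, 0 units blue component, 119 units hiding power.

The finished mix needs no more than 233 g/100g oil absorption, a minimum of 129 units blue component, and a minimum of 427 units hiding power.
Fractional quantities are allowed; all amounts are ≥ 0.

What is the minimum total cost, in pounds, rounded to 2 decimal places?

£20.22

Set it up as a linear program. Let x1 = kg of talc, x2 = kg of carbon black, x3 = kg of phthalo green, x4 = kg of chrome yellow, x5 = kg of zinc oxide, x6 = kg of iron-oxide yellow.
Minimise 0.77x1 + 3.03x2 + 17.31x3 + 6.56x4 + 3.95x5 + 2.26x6 subject to:
  36x1 + 102x2 + 37x3 + 18x4 + 15x5 + 36x6 ≤ 233   (oil absorption)
  139x3 ≥ 129   (blue component)
  12x1 + 264x2 + 70x3 + 137x4 + 90x5 + 119x6 ≥ 427   (hiding power)
  x1, x2, x3, x4, x5, x6 ≥ 0.
The minimum-cost mix takes nothing from talc, chrome yellow, zinc oxide, iron-oxide yellow — only carbon black, phthalo green. Binding constraints: blue component and hiding power.
Solving gives x2 = 1.371, x3 = 0.9281.
Total cost: 3.03·1.371 + 17.31·0.9281 = 20.2195.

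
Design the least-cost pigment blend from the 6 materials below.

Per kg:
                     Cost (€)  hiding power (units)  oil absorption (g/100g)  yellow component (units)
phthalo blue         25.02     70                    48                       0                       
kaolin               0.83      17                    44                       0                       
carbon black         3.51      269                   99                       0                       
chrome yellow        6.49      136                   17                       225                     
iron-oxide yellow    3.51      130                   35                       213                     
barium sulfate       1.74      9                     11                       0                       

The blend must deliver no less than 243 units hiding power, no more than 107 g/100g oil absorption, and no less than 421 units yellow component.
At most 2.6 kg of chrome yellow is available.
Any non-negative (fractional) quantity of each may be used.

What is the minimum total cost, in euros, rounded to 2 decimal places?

€6.94

Let x1 = kg of phthalo blue, x2 = kg of kaolin, x3 = kg of carbon black, x4 = kg of chrome yellow, x5 = kg of iron-oxide yellow, x6 = kg of barium sulfate.
Minimise 25.02x1 + 0.83x2 + 3.51x3 + 6.49x4 + 3.51x5 + 1.74x6 subject to:
  70x1 + 17x2 + 269x3 + 136x4 + 130x5 + 9x6 ≥ 243   (hiding power)
  48x1 + 44x2 + 99x3 + 17x4 + 35x5 + 11x6 ≤ 107   (oil absorption)
  225x4 + 213x5 ≥ 421   (yellow component)
  x4 ≤ 2.6
  x1, x2, x3, x4, x5, x6 ≥ 0.
The minimum-cost mix takes nothing from phthalo blue, kaolin, carbon black, chrome yellow, barium sulfate — only iron-oxide yellow. The yellow component requirement is met with equality.
Solving gives x5 = 1.977.
Cost = 3.51·1.977 = 6.9393.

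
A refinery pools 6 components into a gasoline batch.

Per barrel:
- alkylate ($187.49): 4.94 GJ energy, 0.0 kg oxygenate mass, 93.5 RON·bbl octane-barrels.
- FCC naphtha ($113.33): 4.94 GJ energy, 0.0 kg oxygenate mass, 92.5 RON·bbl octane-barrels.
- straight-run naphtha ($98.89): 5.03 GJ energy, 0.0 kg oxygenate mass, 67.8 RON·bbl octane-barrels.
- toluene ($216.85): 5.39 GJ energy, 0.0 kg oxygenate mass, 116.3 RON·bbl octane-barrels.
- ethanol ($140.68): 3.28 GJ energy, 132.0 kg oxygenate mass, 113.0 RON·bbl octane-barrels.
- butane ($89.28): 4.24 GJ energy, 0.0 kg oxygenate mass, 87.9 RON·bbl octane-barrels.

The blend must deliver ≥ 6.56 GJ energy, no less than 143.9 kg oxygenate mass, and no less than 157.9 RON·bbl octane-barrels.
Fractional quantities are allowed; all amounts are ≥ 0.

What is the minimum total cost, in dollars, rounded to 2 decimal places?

Let x1 = barrels of alkylate, x2 = barrels of FCC naphtha, x3 = barrels of straight-run naphtha, x4 = barrels of toluene, x5 = barrels of ethanol, x6 = barrels of butane.
Minimise 187.49x1 + 113.33x2 + 98.89x3 + 216.85x4 + 140.68x5 + 89.28x6 subject to:
  4.94x1 + 4.94x2 + 5.03x3 + 5.39x4 + 3.28x5 + 4.24x6 ≥ 6.56   (energy)
  132x5 ≥ 143.9   (oxygenate mass)
  93.5x1 + 92.5x2 + 67.8x3 + 116.3x4 + 113x5 + 87.9x6 ≥ 157.9   (octane-barrels)
  x1, x2, x3, x4, x5, x6 ≥ 0.
The cheapest feasible vertex uses only straight-run naphtha, ethanol; alkylate, FCC naphtha, toluene, butane are not used. The energy and oxygenate mass requirements are met with equality.
Optimal quantities: straight-run naphtha = 0.593301 barrels, ethanol = 1.09015 barrels.
Objective = 98.89·0.593301 + 140.68·1.09015 = 212.0338.

$212.03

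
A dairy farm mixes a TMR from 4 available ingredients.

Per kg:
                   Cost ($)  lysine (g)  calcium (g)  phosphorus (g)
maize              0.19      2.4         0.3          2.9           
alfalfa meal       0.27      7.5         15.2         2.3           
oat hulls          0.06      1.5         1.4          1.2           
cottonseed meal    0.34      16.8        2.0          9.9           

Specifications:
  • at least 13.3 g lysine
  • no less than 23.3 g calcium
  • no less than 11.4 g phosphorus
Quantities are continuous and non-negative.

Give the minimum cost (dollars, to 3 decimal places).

$0.664

Let x1 = kg of maize, x2 = kg of alfalfa meal, x3 = kg of oat hulls, x4 = kg of cottonseed meal.
min 0.19x1 + 0.27x2 + 0.06x3 + 0.34x4 subject to:
  2.4x1 + 7.5x2 + 1.5x3 + 16.8x4 ≥ 13.3   (lysine)
  0.3x1 + 15.2x2 + 1.4x3 + 2x4 ≥ 23.3   (calcium)
  2.9x1 + 2.3x2 + 1.2x3 + 9.9x4 ≥ 11.4   (phosphorus)
  x1, x2, x3, x4 ≥ 0.
The optimal basis is {alfalfa meal, cottonseed meal}; maize, oat hulls drop out. Binding constraints: calcium and phosphorus.
So alfalfa meal = 1.425 kg, cottonseed meal = 0.8205 kg.
Total cost: 0.27·1.425 + 0.34·0.8205 = 0.66372.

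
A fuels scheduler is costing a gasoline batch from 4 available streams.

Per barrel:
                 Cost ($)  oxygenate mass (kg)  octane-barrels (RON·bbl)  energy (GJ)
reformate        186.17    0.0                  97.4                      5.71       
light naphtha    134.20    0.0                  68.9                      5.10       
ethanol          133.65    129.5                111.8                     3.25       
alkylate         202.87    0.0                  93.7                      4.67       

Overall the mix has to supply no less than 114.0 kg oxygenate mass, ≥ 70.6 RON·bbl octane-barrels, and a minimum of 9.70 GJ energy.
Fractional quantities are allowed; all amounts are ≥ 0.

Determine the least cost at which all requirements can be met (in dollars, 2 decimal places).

Set it up as a linear program. Let x1 = barrels of reformate, x2 = barrels of light naphtha, x3 = barrels of ethanol, x4 = barrels of alkylate.
Minimise 186.17x1 + 134.2x2 + 133.65x3 + 202.87x4 with:
  129.5x3 ≥ 114   (oxygenate mass)
  97.4x1 + 68.9x2 + 111.8x3 + 93.7x4 ≥ 70.6   (octane-barrels)
  5.71x1 + 5.1x2 + 3.25x3 + 4.67x4 ≥ 9.7   (energy)
  x1, x2, x3, x4 ≥ 0.
At the optimum only light naphtha, ethanol are positive (reformate, alkylate = 0). There the oxygenate mass and energy constraints are tight.
That vertex is x2 = 1.341, x3 = 0.8803.
Hence cost = 134.2·1.341 + 133.65·0.8803 = $297.6143.

$297.61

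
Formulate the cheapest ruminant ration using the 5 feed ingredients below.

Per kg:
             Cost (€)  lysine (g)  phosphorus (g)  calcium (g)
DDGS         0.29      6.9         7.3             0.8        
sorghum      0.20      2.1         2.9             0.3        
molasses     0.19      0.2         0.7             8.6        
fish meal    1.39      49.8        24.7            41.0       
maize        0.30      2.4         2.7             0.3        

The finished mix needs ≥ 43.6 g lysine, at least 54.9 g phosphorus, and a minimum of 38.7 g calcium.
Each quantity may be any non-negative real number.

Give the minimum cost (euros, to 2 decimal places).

€2.53

Treat it as an LP. Let x1 = kg of DDGS, x2 = kg of sorghum, x3 = kg of molasses, x4 = kg of fish meal, x5 = kg of maize.
Minimize 0.29x1 + 0.2x2 + 0.19x3 + 1.39x4 + 0.3x5 s.t.:
  6.9x1 + 2.1x2 + 0.2x3 + 49.8x4 + 2.4x5 ≥ 43.6   (lysine)
  7.3x1 + 2.9x2 + 0.7x3 + 24.7x4 + 2.7x5 ≥ 54.9   (phosphorus)
  0.8x1 + 0.3x2 + 8.6x3 + 41x4 + 0.3x5 ≥ 38.7   (calcium)
  x1, x2, x3, x4, x5 ≥ 0.
The optimal basis is {DDGS, fish meal}; sorghum, molasses, maize drop out. The phosphorus and calcium requirements are met with equality.
Optimal quantities: DDGS = 4.633 kg, fish meal = 0.8535 kg.
Hence cost = 0.29·4.633 + 1.39·0.8535 = €2.5299.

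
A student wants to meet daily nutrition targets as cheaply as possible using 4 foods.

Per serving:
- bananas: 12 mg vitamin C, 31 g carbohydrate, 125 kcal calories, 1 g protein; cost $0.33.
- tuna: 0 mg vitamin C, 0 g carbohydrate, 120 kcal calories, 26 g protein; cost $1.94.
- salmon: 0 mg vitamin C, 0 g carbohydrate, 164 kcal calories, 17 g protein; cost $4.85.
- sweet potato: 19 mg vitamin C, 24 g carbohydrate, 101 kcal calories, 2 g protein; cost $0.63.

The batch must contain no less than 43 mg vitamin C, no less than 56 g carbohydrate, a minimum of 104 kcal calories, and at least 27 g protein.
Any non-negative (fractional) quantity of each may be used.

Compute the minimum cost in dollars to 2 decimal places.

Let x1 = servings of bananas, x2 = servings of tuna, x3 = servings of salmon, x4 = servings of sweet potato.
Minimize 0.33x1 + 1.94x2 + 4.85x3 + 0.63x4 with:
  12x1 + 19x4 ≥ 43   (vitamin C)
  31x1 + 24x4 ≥ 56   (carbohydrate)
  125x1 + 120x2 + 164x3 + 101x4 ≥ 104   (calories)
  1x1 + 26x2 + 17x3 + 2x4 ≥ 27   (protein)
  x1, x2, x3, x4 ≥ 0.
The optimal basis is {bananas, tuna}; salmon, sweet potato drop out. There the vitamin C and protein constraints are tight.
That vertex is x1 = 3.583, x2 = 0.9006.
Objective = 0.33·3.583 + 1.94·0.9006 = 2.9296.

$2.93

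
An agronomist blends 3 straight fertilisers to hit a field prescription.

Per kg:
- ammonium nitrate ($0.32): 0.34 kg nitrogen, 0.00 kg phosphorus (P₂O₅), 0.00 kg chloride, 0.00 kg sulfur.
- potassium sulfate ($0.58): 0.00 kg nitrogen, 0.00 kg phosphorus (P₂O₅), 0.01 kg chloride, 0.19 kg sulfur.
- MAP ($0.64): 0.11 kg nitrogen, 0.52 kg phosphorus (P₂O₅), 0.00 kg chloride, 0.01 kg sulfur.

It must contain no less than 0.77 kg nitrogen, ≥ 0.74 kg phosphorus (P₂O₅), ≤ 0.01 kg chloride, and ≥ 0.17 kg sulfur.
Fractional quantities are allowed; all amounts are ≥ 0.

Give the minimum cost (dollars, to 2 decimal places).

$1.96

This is a linear program. Let x1 = kg of ammonium nitrate, x2 = kg of potassium sulfate, x3 = kg of MAP.
min 0.32x1 + 0.58x2 + 0.64x3 with:
  0.34x1 + 0.11x3 ≥ 0.77   (nitrogen)
  0.52x3 ≥ 0.74   (phosphorus (P₂O₅))
  0.01x2 ≤ 0.01   (chloride)
  0.19x2 + 0.01x3 ≥ 0.17   (sulfur)
  x1, x2, x3 ≥ 0.
All 3 inputs are positive at the optimum. The nitrogen, phosphorus (P₂O₅), sulfur requirements are met with equality.
That vertex is x1 = 1.804, x2 = 0.8198, x3 = 1.423.
Hence cost = 0.32·1.804 + 0.58·0.8198 + 0.64·1.423 = $1.9635.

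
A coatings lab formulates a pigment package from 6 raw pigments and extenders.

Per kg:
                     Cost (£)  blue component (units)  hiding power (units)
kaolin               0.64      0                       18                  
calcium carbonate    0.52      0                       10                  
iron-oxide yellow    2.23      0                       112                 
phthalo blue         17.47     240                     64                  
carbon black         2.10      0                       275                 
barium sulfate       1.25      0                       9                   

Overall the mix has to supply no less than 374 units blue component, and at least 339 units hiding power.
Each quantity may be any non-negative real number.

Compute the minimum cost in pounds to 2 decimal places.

£29.05

Set it up as a linear program. Let x1 = kg of kaolin, x2 = kg of calcium carbonate, x3 = kg of iron-oxide yellow, x4 = kg of phthalo blue, x5 = kg of carbon black, x6 = kg of barium sulfate.
min 0.64x1 + 0.52x2 + 2.23x3 + 17.47x4 + 2.1x5 + 1.25x6 with:
  240x4 ≥ 374   (blue component)
  18x1 + 10x2 + 112x3 + 64x4 + 275x5 + 9x6 ≥ 339   (hiding power)
  x1, x2, x3, x4, x5, x6 ≥ 0.
The cheapest feasible vertex uses only phthalo blue, carbon black; kaolin, calcium carbonate, iron-oxide yellow, barium sulfate are not used. There the blue component and hiding power constraints are tight.
Optimal quantities: phthalo blue = 1.558 kg, carbon black = 0.8701 kg.
Total cost: 17.47·1.558 + 2.1·0.8701 = 29.0455.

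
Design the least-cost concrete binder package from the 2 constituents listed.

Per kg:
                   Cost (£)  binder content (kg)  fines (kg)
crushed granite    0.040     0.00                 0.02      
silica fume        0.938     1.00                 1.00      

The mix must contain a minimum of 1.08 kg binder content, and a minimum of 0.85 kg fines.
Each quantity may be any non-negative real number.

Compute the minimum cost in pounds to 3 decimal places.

Let x1 = kg of crushed granite, x2 = kg of silica fume.
min 0.04x1 + 0.938x2 subject to:
  1x2 ≥ 1.08   (binder content)
  0.02x1 + 1x2 ≥ 0.85   (fines)
  x1, x2 ≥ 0.
The cheapest feasible vertex uses only silica fume; crushed granite is not used. The binder content requirement is met with equality.
That vertex is x2 = 1.08.
Objective = 0.938·1.08 = 1.01304.

£1.013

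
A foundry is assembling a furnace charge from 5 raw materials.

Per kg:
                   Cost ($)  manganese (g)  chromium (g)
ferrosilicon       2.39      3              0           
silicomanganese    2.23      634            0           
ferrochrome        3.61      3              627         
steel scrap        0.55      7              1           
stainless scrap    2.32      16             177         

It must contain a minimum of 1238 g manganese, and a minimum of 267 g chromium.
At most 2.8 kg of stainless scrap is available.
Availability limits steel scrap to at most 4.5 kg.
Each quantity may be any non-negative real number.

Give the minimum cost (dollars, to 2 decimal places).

Let x1 = kg of ferrosilicon, x2 = kg of silicomanganese, x3 = kg of ferrochrome, x4 = kg of steel scrap, x5 = kg of stainless scrap.
Minimise 2.39x1 + 2.23x2 + 3.61x3 + 0.55x4 + 2.32x5 subject to:
  3x1 + 634x2 + 3x3 + 7x4 + 16x5 ≥ 1238   (manganese)
  627x3 + 1x4 + 177x5 ≥ 267   (chromium)
  x5 ≤ 2.8
  x4 ≤ 4.5
  x1, x2, x3, x4, x5 ≥ 0.
At the optimum only silicomanganese, ferrochrome are positive (ferrosilicon, steel scrap, stainless scrap = 0). Binding constraints: manganese and chromium.
Solving gives x2 = 1.951, x3 = 0.4258.
Hence cost = 2.23·1.951 + 3.61·0.4258 = $5.8879.

$5.89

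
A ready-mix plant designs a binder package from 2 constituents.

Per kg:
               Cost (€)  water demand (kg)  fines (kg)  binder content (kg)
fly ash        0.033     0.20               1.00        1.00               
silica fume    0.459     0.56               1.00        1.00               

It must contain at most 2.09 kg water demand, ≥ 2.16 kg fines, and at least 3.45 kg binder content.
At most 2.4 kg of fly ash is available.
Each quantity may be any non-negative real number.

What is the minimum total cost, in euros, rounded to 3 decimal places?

€0.561

This is a linear program. Let x1 = kg of fly ash, x2 = kg of silica fume.
min 0.033x1 + 0.459x2 s.t.:
  0.2x1 + 0.56x2 ≤ 2.09   (water demand)
  1x1 + 1x2 ≥ 2.16   (fines)
  1x1 + 1x2 ≥ 3.45   (binder content)
  x1 ≤ 2.4
  x1, x2 ≥ 0.
Both inputs are positive at the optimum. Binding constraints: binder content and the fly ash cap.
So fly ash = 2.4 kg, silica fume = 1.05 kg.
Total cost: 0.033·2.4 + 0.459·1.05 = 0.56115.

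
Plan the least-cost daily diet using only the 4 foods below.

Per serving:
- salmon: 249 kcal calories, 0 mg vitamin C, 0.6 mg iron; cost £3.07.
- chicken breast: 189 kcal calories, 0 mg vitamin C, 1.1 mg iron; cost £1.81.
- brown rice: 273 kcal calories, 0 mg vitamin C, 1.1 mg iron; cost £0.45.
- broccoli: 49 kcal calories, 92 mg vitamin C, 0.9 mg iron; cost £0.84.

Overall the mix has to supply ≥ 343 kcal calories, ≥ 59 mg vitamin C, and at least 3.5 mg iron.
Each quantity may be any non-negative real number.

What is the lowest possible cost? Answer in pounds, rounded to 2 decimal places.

Set it up as a linear program. Let x1 = servings of salmon, x2 = servings of chicken breast, x3 = servings of brown rice, x4 = servings of broccoli.
min 3.07x1 + 1.81x2 + 0.45x3 + 0.84x4 with:
  249x1 + 189x2 + 273x3 + 49x4 ≥ 343   (calories)
  92x4 ≥ 59   (vitamin C)
  0.6x1 + 1.1x2 + 1.1x3 + 0.9x4 ≥ 3.5   (iron)
  x1, x2, x3, x4 ≥ 0.
The cheapest feasible vertex uses only brown rice, broccoli; salmon, chicken breast are not used. There the vitamin C and iron constraints are tight.
Optimal quantities: brown rice = 2.657 servings, broccoli = 0.6413 servings.
Cost = 0.45·2.657 + 0.84·0.6413 = 1.7343.

£1.73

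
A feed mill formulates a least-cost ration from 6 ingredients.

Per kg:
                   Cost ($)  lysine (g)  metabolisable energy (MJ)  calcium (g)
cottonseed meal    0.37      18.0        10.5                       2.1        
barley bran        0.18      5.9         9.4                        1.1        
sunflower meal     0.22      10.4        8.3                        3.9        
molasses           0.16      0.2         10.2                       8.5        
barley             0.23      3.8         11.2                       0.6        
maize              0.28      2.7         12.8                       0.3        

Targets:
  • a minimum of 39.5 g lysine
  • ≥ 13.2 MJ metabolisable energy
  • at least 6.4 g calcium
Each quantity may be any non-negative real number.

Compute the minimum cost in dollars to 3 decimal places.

$0.816

This is a linear program. Let x1 = kg of cottonseed meal, x2 = kg of barley bran, x3 = kg of sunflower meal, x4 = kg of molasses, x5 = kg of barley, x6 = kg of maize.
Minimize 0.37x1 + 0.18x2 + 0.22x3 + 0.16x4 + 0.23x5 + 0.28x6 s.t.:
  18x1 + 5.9x2 + 10.4x3 + 0.2x4 + 3.8x5 + 2.7x6 ≥ 39.5   (lysine)
  10.5x1 + 9.4x2 + 8.3x3 + 10.2x4 + 11.2x5 + 12.8x6 ≥ 13.2   (metabolisable energy)
  2.1x1 + 1.1x2 + 3.9x3 + 8.5x4 + 0.6x5 + 0.3x6 ≥ 6.4   (calcium)
  x1, x2, x3, x4, x5, x6 ≥ 0.
The optimal basis is {cottonseed meal, sunflower meal}; barley bran, molasses, barley, maize drop out. There the lysine and calcium constraints are tight.
So cottonseed meal = 1.809 kg, sunflower meal = 0.6669 kg.
Objective = 0.37·1.809 + 0.22·0.6669 = 0.81605.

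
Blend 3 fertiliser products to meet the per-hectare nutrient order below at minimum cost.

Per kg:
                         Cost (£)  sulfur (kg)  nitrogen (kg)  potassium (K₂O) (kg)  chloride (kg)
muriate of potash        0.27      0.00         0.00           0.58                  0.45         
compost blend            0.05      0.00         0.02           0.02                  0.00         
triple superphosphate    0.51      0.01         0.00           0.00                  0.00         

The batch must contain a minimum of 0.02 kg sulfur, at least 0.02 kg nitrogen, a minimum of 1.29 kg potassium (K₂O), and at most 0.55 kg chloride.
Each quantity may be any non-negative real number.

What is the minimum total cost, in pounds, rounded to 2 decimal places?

Let x1 = kg of muriate of potash, x2 = kg of compost blend, x3 = kg of triple superphosphate.
Minimize 0.27x1 + 0.05x2 + 0.51x3 s.t.:
  0.01x3 ≥ 0.02   (sulfur)
  0.02x2 ≥ 0.02   (nitrogen)
  0.58x1 + 0.02x2 ≥ 1.29   (potassium (K₂O))
  0.45x1 ≤ 0.55   (chloride)
  x1, x2, x3 ≥ 0.
The optimal mix uses every input. The sulfur, potassium (K₂O), chloride requirements are met with equality.
Solving gives x1 = 1.222, x2 = 29.06, x3 = 2.
Hence cost = 0.27·1.222 + 0.05·29.06 + 0.51·2 = £2.8029.

£2.80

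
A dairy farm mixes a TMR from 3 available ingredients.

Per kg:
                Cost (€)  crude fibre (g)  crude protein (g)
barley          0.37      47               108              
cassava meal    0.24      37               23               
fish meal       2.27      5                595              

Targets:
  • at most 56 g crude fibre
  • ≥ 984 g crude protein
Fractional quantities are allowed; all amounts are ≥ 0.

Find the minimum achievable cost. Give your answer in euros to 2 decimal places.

This is a linear program. Let x1 = kg of barley, x2 = kg of cassava meal, x3 = kg of fish meal.
min 0.37x1 + 0.24x2 + 2.27x3 with:
  47x1 + 37x2 + 5x3 ≤ 56   (crude fibre)
  108x1 + 23x2 + 595x3 ≥ 984   (crude protein)
  x1, x2, x3 ≥ 0.
The minimum-cost mix takes nothing from cassava meal — only barley, fish meal. Binding constraints: crude fibre and crude protein.
Optimal quantities: barley = 1.036 kg, fish meal = 1.466 kg.
Objective = 0.37·1.036 + 2.27·1.466 = 3.7111.

€3.71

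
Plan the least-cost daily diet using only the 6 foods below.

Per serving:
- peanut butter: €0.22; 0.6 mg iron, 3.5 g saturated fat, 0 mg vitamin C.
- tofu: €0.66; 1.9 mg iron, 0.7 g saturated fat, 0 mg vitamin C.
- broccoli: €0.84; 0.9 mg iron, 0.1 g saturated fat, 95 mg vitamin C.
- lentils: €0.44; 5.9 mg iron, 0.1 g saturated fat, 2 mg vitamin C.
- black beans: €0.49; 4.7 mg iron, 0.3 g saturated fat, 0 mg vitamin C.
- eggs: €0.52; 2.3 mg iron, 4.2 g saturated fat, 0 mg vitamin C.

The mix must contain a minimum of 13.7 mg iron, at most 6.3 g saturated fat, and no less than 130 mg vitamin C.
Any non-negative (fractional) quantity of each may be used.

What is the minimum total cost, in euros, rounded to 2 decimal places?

€2.04

This is a linear program. Let x1 = servings of peanut butter, x2 = servings of tofu, x3 = servings of broccoli, x4 = servings of lentils, x5 = servings of black beans, x6 = servings of eggs.
Minimise 0.22x1 + 0.66x2 + 0.84x3 + 0.44x4 + 0.49x5 + 0.52x6 s.t.:
  0.6x1 + 1.9x2 + 0.9x3 + 5.9x4 + 4.7x5 + 2.3x6 ≥ 13.7   (iron)
  3.5x1 + 0.7x2 + 0.1x3 + 0.1x4 + 0.3x5 + 4.2x6 ≤ 6.3   (saturated fat)
  95x3 + 2x4 ≥ 130   (vitamin C)
  x1, x2, x3, x4, x5, x6 ≥ 0.
At the optimum only broccoli, lentils are positive (peanut butter, tofu, black beans, eggs = 0). Binding constraints: iron and vitamin C.
That vertex is x3 = 1.324, x4 = 2.12.
Objective = 0.84·1.324 + 0.44·2.12 = 2.04496.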